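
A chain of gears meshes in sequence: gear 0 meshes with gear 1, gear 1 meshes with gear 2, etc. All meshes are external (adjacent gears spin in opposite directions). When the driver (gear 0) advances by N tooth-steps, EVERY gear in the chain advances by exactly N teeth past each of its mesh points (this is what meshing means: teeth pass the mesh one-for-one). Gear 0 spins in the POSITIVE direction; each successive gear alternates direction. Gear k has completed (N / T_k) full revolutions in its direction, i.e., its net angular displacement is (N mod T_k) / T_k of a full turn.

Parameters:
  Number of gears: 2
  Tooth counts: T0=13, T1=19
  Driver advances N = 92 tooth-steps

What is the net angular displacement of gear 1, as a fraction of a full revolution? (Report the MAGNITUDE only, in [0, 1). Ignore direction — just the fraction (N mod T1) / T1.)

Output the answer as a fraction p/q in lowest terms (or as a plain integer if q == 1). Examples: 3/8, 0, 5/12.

Answer: 16/19

Derivation:
Chain of 2 gears, tooth counts: [13, 19]
  gear 0: T0=13, direction=positive, advance = 92 mod 13 = 1 teeth = 1/13 turn
  gear 1: T1=19, direction=negative, advance = 92 mod 19 = 16 teeth = 16/19 turn
Gear 1: 92 mod 19 = 16
Fraction = 16 / 19 = 16/19 (gcd(16,19)=1) = 16/19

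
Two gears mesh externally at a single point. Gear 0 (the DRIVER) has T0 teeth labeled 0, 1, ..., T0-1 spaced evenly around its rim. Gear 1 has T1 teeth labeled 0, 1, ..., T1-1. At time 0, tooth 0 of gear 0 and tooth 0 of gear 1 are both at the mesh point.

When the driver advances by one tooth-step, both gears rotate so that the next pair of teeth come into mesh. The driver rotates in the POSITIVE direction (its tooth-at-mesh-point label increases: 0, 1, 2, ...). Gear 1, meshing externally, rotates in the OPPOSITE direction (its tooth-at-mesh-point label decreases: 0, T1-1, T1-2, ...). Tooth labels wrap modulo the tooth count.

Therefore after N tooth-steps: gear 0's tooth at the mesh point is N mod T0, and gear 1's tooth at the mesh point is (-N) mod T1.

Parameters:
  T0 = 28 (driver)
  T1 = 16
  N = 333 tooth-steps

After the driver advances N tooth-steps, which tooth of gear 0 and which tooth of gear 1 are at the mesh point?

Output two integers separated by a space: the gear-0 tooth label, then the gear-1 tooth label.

Answer: 25 3

Derivation:
Gear 0 (driver, T0=28): tooth at mesh = N mod T0
  333 = 11 * 28 + 25, so 333 mod 28 = 25
  gear 0 tooth = 25
Gear 1 (driven, T1=16): tooth at mesh = (-N) mod T1
  333 = 20 * 16 + 13, so 333 mod 16 = 13
  (-333) mod 16 = (-13) mod 16 = 16 - 13 = 3
Mesh after 333 steps: gear-0 tooth 25 meets gear-1 tooth 3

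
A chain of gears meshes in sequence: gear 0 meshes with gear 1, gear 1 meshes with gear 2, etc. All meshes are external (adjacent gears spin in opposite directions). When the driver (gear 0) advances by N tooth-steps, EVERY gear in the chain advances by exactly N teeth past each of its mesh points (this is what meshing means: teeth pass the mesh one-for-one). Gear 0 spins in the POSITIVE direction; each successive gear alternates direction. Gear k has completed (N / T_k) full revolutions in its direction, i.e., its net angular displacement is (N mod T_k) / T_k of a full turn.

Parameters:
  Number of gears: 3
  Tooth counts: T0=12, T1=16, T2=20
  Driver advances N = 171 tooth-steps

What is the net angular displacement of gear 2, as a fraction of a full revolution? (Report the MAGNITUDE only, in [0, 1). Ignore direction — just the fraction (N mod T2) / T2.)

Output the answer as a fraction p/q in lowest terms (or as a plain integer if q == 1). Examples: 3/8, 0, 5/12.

Chain of 3 gears, tooth counts: [12, 16, 20]
  gear 0: T0=12, direction=positive, advance = 171 mod 12 = 3 teeth = 3/12 turn
  gear 1: T1=16, direction=negative, advance = 171 mod 16 = 11 teeth = 11/16 turn
  gear 2: T2=20, direction=positive, advance = 171 mod 20 = 11 teeth = 11/20 turn
Gear 2: 171 mod 20 = 11
Fraction = 11 / 20 = 11/20 (gcd(11,20)=1) = 11/20

Answer: 11/20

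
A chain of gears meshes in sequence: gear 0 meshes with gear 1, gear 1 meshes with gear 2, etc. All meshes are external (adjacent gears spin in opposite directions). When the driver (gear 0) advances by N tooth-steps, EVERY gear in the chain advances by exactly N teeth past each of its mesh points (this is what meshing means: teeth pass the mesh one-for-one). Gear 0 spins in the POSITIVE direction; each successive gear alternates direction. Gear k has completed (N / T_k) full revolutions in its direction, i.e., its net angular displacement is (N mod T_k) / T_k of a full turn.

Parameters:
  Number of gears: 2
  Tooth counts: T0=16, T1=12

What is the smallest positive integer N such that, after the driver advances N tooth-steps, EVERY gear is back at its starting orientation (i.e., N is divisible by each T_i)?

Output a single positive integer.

Gear k returns to start when N is a multiple of T_k.
All gears at start simultaneously when N is a common multiple of [16, 12]; the smallest such N is lcm(16, 12).
Start: lcm = T0 = 16
Fold in T1=12: gcd(16, 12) = 4; lcm(16, 12) = 16 * 12 / 4 = 192 / 4 = 48
Full cycle length = 48

Answer: 48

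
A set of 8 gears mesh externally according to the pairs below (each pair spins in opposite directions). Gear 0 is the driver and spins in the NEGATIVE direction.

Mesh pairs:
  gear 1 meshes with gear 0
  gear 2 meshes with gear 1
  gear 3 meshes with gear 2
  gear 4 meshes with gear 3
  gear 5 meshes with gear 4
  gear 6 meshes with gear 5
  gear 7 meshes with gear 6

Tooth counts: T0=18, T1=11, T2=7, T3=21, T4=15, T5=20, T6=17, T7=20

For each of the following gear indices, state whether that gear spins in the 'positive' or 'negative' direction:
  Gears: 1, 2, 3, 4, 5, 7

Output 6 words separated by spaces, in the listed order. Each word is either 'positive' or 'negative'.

Gear 0 (driver): negative (depth 0)
  gear 1: meshes with gear 0 -> depth 1 -> positive (opposite of gear 0)
  gear 2: meshes with gear 1 -> depth 2 -> negative (opposite of gear 1)
  gear 3: meshes with gear 2 -> depth 3 -> positive (opposite of gear 2)
  gear 4: meshes with gear 3 -> depth 4 -> negative (opposite of gear 3)
  gear 5: meshes with gear 4 -> depth 5 -> positive (opposite of gear 4)
  gear 6: meshes with gear 5 -> depth 6 -> negative (opposite of gear 5)
  gear 7: meshes with gear 6 -> depth 7 -> positive (opposite of gear 6)
Queried indices 1, 2, 3, 4, 5, 7 -> positive, negative, positive, negative, positive, positive

Answer: positive negative positive negative positive positive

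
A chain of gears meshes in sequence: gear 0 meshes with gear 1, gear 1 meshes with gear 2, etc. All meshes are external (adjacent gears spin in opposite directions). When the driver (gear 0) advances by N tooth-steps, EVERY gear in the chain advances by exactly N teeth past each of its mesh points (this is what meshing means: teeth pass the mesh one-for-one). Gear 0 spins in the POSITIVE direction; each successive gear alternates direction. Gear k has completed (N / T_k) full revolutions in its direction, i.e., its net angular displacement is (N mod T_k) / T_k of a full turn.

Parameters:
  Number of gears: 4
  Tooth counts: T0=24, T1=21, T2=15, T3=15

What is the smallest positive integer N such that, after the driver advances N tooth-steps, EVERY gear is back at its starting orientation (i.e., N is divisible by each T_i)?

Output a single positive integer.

Answer: 840

Derivation:
Gear k returns to start when N is a multiple of T_k.
All gears at start simultaneously when N is a common multiple of [24, 21, 15, 15]; the smallest such N is lcm(24, 21, 15, 15).
Start: lcm = T0 = 24
Fold in T1=21: gcd(24, 21) = 3; lcm(24, 21) = 24 * 21 / 3 = 504 / 3 = 168
Fold in T2=15: gcd(168, 15) = 3; lcm(168, 15) = 168 * 15 / 3 = 2520 / 3 = 840
Fold in T3=15: gcd(840, 15) = 15; lcm(840, 15) = 840 * 15 / 15 = 12600 / 15 = 840
Full cycle length = 840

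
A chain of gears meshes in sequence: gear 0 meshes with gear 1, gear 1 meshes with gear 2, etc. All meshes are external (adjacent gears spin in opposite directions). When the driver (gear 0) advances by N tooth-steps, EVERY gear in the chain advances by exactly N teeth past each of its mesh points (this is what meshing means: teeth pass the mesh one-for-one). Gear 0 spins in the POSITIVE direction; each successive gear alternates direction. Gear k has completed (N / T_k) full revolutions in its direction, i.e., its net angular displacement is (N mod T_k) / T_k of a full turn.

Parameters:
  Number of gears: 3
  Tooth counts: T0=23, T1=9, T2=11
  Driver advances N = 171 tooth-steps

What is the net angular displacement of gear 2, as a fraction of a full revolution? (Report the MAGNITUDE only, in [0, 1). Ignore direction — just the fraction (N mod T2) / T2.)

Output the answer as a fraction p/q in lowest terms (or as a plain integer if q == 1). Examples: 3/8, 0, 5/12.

Answer: 6/11

Derivation:
Chain of 3 gears, tooth counts: [23, 9, 11]
  gear 0: T0=23, direction=positive, advance = 171 mod 23 = 10 teeth = 10/23 turn
  gear 1: T1=9, direction=negative, advance = 171 mod 9 = 0 teeth = 0/9 turn
  gear 2: T2=11, direction=positive, advance = 171 mod 11 = 6 teeth = 6/11 turn
Gear 2: 171 mod 11 = 6
Fraction = 6 / 11 = 6/11 (gcd(6,11)=1) = 6/11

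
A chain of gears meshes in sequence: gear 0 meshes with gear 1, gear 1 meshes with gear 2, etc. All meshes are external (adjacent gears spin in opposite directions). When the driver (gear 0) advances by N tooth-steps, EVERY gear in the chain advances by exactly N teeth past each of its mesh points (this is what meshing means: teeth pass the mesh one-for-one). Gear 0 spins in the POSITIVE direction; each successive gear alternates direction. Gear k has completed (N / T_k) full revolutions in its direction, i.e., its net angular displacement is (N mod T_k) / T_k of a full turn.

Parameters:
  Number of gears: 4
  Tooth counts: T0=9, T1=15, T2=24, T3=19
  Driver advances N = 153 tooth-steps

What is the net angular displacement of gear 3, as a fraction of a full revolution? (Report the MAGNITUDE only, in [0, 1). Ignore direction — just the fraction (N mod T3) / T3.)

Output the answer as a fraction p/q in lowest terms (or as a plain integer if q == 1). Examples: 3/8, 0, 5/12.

Answer: 1/19

Derivation:
Chain of 4 gears, tooth counts: [9, 15, 24, 19]
  gear 0: T0=9, direction=positive, advance = 153 mod 9 = 0 teeth = 0/9 turn
  gear 1: T1=15, direction=negative, advance = 153 mod 15 = 3 teeth = 3/15 turn
  gear 2: T2=24, direction=positive, advance = 153 mod 24 = 9 teeth = 9/24 turn
  gear 3: T3=19, direction=negative, advance = 153 mod 19 = 1 teeth = 1/19 turn
Gear 3: 153 mod 19 = 1
Fraction = 1 / 19 = 1/19 (gcd(1,19)=1) = 1/19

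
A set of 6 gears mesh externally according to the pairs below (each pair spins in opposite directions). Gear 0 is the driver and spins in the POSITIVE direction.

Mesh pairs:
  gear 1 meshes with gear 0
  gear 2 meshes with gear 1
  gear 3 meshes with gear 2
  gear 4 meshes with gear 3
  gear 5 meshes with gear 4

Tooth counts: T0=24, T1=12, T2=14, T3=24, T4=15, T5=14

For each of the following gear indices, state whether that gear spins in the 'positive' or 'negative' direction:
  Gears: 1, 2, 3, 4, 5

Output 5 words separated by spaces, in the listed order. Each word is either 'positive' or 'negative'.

Answer: negative positive negative positive negative

Derivation:
Gear 0 (driver): positive (depth 0)
  gear 1: meshes with gear 0 -> depth 1 -> negative (opposite of gear 0)
  gear 2: meshes with gear 1 -> depth 2 -> positive (opposite of gear 1)
  gear 3: meshes with gear 2 -> depth 3 -> negative (opposite of gear 2)
  gear 4: meshes with gear 3 -> depth 4 -> positive (opposite of gear 3)
  gear 5: meshes with gear 4 -> depth 5 -> negative (opposite of gear 4)
Queried indices 1, 2, 3, 4, 5 -> negative, positive, negative, positive, negative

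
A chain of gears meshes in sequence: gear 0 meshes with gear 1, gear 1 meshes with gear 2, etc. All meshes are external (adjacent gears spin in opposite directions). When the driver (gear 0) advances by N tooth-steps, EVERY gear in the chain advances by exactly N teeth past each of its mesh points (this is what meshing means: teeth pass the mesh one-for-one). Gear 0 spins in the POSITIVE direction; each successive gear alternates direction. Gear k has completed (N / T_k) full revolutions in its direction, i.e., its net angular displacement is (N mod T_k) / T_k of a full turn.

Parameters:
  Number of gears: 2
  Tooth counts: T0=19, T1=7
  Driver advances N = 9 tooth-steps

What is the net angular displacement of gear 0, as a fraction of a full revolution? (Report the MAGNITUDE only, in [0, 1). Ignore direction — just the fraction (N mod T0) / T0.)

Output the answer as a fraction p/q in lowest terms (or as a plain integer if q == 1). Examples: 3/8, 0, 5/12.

Chain of 2 gears, tooth counts: [19, 7]
  gear 0: T0=19, direction=positive, advance = 9 mod 19 = 9 teeth = 9/19 turn
  gear 1: T1=7, direction=negative, advance = 9 mod 7 = 2 teeth = 2/7 turn
Gear 0: 9 mod 19 = 9
Fraction = 9 / 19 = 9/19 (gcd(9,19)=1) = 9/19

Answer: 9/19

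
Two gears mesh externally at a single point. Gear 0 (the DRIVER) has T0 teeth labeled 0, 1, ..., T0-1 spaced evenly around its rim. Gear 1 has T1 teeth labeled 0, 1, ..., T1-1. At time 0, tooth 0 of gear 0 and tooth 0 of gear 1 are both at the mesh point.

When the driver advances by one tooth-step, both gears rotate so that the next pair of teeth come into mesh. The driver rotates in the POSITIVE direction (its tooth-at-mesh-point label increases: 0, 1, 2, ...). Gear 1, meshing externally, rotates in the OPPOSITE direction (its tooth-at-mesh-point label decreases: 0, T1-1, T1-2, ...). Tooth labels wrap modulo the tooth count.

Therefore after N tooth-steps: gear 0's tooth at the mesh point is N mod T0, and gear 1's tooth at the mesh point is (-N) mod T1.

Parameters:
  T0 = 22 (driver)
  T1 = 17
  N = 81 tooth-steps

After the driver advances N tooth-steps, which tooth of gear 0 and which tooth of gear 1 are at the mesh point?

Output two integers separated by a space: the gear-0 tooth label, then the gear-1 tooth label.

Gear 0 (driver, T0=22): tooth at mesh = N mod T0
  81 = 3 * 22 + 15, so 81 mod 22 = 15
  gear 0 tooth = 15
Gear 1 (driven, T1=17): tooth at mesh = (-N) mod T1
  81 = 4 * 17 + 13, so 81 mod 17 = 13
  (-81) mod 17 = (-13) mod 17 = 17 - 13 = 4
Mesh after 81 steps: gear-0 tooth 15 meets gear-1 tooth 4

Answer: 15 4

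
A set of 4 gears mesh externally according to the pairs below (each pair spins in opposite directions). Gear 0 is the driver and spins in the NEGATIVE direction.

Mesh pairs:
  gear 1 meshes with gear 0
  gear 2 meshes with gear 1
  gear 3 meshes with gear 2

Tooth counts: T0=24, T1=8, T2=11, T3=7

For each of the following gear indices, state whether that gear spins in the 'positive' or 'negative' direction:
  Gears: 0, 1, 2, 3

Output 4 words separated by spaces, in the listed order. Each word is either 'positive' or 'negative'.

Answer: negative positive negative positive

Derivation:
Gear 0 (driver): negative (depth 0)
  gear 1: meshes with gear 0 -> depth 1 -> positive (opposite of gear 0)
  gear 2: meshes with gear 1 -> depth 2 -> negative (opposite of gear 1)
  gear 3: meshes with gear 2 -> depth 3 -> positive (opposite of gear 2)
Queried indices 0, 1, 2, 3 -> negative, positive, negative, positive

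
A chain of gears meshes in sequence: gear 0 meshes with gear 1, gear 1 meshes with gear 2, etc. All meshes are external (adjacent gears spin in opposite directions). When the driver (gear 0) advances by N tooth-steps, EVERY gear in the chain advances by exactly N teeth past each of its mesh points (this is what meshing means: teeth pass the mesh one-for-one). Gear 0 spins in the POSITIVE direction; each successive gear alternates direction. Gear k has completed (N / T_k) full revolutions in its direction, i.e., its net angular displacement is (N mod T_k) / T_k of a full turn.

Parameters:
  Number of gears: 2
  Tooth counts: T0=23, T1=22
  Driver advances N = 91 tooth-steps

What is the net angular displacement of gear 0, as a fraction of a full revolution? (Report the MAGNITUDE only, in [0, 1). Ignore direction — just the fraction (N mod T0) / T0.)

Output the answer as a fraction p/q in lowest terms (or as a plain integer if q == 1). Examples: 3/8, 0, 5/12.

Answer: 22/23

Derivation:
Chain of 2 gears, tooth counts: [23, 22]
  gear 0: T0=23, direction=positive, advance = 91 mod 23 = 22 teeth = 22/23 turn
  gear 1: T1=22, direction=negative, advance = 91 mod 22 = 3 teeth = 3/22 turn
Gear 0: 91 mod 23 = 22
Fraction = 22 / 23 = 22/23 (gcd(22,23)=1) = 22/23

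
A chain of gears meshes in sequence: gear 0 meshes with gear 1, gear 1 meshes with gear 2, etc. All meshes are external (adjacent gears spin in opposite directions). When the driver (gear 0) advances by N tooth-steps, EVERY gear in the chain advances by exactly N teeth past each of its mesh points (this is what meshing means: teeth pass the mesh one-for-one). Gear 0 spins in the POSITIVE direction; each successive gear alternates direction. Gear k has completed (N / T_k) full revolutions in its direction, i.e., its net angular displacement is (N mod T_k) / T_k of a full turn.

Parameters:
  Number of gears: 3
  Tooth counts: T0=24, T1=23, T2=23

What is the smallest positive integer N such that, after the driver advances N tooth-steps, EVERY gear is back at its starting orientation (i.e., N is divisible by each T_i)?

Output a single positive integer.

Answer: 552

Derivation:
Gear k returns to start when N is a multiple of T_k.
All gears at start simultaneously when N is a common multiple of [24, 23, 23]; the smallest such N is lcm(24, 23, 23).
Start: lcm = T0 = 24
Fold in T1=23: gcd(24, 23) = 1; lcm(24, 23) = 24 * 23 / 1 = 552 / 1 = 552
Fold in T2=23: gcd(552, 23) = 23; lcm(552, 23) = 552 * 23 / 23 = 12696 / 23 = 552
Full cycle length = 552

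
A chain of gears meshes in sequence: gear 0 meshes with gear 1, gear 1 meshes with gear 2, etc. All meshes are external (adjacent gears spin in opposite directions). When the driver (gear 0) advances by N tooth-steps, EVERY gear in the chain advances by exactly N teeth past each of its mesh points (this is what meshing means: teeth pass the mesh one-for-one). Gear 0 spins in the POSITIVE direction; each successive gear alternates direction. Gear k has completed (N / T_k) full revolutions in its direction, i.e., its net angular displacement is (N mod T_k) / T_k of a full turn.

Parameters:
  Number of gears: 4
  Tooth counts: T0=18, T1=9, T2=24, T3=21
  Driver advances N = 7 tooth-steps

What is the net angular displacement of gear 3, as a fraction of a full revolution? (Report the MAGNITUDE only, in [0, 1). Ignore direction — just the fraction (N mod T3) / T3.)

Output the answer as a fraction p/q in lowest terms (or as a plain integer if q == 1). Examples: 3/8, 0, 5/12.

Answer: 1/3

Derivation:
Chain of 4 gears, tooth counts: [18, 9, 24, 21]
  gear 0: T0=18, direction=positive, advance = 7 mod 18 = 7 teeth = 7/18 turn
  gear 1: T1=9, direction=negative, advance = 7 mod 9 = 7 teeth = 7/9 turn
  gear 2: T2=24, direction=positive, advance = 7 mod 24 = 7 teeth = 7/24 turn
  gear 3: T3=21, direction=negative, advance = 7 mod 21 = 7 teeth = 7/21 turn
Gear 3: 7 mod 21 = 7
Fraction = 7 / 21 = 1/3 (gcd(7,21)=7) = 1/3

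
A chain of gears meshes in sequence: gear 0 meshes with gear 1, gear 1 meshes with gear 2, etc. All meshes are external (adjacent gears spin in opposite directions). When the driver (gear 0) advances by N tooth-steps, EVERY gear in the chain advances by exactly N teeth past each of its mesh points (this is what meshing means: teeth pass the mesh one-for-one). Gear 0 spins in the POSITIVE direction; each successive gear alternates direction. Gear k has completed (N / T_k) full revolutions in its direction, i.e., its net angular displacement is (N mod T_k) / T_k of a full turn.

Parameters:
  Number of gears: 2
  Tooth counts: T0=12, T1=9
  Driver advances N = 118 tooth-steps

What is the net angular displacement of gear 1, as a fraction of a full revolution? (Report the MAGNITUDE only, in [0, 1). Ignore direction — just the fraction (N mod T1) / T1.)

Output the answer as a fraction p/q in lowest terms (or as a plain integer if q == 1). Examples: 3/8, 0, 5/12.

Chain of 2 gears, tooth counts: [12, 9]
  gear 0: T0=12, direction=positive, advance = 118 mod 12 = 10 teeth = 10/12 turn
  gear 1: T1=9, direction=negative, advance = 118 mod 9 = 1 teeth = 1/9 turn
Gear 1: 118 mod 9 = 1
Fraction = 1 / 9 = 1/9 (gcd(1,9)=1) = 1/9

Answer: 1/9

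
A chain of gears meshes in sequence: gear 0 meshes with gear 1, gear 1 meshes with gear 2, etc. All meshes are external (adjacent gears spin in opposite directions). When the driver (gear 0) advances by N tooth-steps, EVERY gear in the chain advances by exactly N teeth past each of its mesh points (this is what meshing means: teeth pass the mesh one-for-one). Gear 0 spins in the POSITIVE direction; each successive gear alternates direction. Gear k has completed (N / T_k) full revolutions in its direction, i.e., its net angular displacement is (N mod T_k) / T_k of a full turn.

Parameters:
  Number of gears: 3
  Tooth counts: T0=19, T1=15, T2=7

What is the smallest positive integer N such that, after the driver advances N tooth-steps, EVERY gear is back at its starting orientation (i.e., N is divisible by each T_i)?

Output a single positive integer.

Answer: 1995

Derivation:
Gear k returns to start when N is a multiple of T_k.
All gears at start simultaneously when N is a common multiple of [19, 15, 7]; the smallest such N is lcm(19, 15, 7).
Start: lcm = T0 = 19
Fold in T1=15: gcd(19, 15) = 1; lcm(19, 15) = 19 * 15 / 1 = 285 / 1 = 285
Fold in T2=7: gcd(285, 7) = 1; lcm(285, 7) = 285 * 7 / 1 = 1995 / 1 = 1995
Full cycle length = 1995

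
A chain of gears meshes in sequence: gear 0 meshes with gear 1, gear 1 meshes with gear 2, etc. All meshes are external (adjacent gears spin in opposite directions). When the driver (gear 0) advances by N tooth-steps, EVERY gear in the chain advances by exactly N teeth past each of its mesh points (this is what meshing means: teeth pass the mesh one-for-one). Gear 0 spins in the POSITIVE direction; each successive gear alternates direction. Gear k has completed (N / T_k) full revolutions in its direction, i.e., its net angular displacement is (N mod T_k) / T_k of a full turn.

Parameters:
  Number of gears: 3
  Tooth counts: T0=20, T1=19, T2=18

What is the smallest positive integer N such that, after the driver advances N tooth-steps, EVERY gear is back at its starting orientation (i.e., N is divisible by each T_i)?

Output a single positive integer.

Gear k returns to start when N is a multiple of T_k.
All gears at start simultaneously when N is a common multiple of [20, 19, 18]; the smallest such N is lcm(20, 19, 18).
Start: lcm = T0 = 20
Fold in T1=19: gcd(20, 19) = 1; lcm(20, 19) = 20 * 19 / 1 = 380 / 1 = 380
Fold in T2=18: gcd(380, 18) = 2; lcm(380, 18) = 380 * 18 / 2 = 6840 / 2 = 3420
Full cycle length = 3420

Answer: 3420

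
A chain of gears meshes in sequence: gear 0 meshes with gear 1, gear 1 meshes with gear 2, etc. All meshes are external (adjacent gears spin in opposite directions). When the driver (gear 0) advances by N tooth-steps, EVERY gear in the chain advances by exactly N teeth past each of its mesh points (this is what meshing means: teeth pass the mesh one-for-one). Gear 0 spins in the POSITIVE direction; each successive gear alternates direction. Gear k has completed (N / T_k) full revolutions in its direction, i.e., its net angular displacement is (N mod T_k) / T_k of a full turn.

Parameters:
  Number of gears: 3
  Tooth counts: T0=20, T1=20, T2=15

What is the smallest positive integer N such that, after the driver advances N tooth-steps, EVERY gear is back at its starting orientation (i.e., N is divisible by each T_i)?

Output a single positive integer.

Answer: 60

Derivation:
Gear k returns to start when N is a multiple of T_k.
All gears at start simultaneously when N is a common multiple of [20, 20, 15]; the smallest such N is lcm(20, 20, 15).
Start: lcm = T0 = 20
Fold in T1=20: gcd(20, 20) = 20; lcm(20, 20) = 20 * 20 / 20 = 400 / 20 = 20
Fold in T2=15: gcd(20, 15) = 5; lcm(20, 15) = 20 * 15 / 5 = 300 / 5 = 60
Full cycle length = 60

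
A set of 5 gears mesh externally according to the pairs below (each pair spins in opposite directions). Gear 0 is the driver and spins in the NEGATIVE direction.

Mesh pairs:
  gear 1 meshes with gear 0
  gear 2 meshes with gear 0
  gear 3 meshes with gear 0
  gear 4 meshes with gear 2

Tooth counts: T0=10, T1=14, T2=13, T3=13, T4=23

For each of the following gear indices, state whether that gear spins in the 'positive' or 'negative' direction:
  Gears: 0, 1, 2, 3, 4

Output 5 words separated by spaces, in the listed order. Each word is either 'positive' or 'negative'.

Answer: negative positive positive positive negative

Derivation:
Gear 0 (driver): negative (depth 0)
  gear 1: meshes with gear 0 -> depth 1 -> positive (opposite of gear 0)
  gear 2: meshes with gear 0 -> depth 1 -> positive (opposite of gear 0)
  gear 3: meshes with gear 0 -> depth 1 -> positive (opposite of gear 0)
  gear 4: meshes with gear 2 -> depth 2 -> negative (opposite of gear 2)
Queried indices 0, 1, 2, 3, 4 -> negative, positive, positive, positive, negative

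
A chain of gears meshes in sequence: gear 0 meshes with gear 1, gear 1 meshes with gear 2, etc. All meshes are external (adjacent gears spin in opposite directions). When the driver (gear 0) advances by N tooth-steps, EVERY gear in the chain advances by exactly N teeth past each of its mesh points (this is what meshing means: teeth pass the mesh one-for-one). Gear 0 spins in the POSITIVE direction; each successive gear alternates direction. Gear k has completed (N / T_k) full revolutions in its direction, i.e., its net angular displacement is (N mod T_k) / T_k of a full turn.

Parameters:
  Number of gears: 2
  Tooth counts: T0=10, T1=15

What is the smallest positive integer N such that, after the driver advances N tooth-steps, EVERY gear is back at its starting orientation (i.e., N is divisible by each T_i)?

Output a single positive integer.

Answer: 30

Derivation:
Gear k returns to start when N is a multiple of T_k.
All gears at start simultaneously when N is a common multiple of [10, 15]; the smallest such N is lcm(10, 15).
Start: lcm = T0 = 10
Fold in T1=15: gcd(10, 15) = 5; lcm(10, 15) = 10 * 15 / 5 = 150 / 5 = 30
Full cycle length = 30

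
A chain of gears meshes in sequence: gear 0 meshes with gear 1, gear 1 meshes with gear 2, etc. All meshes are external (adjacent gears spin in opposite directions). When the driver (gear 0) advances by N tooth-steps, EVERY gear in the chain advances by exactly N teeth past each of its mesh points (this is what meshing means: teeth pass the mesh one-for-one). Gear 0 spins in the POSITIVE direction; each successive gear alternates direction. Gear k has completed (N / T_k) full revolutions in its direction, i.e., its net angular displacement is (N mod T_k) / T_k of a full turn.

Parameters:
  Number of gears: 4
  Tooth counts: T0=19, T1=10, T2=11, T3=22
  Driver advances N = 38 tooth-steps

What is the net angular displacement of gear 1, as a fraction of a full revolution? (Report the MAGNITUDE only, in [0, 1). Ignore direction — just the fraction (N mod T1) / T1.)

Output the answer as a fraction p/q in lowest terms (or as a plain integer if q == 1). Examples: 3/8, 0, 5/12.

Answer: 4/5

Derivation:
Chain of 4 gears, tooth counts: [19, 10, 11, 22]
  gear 0: T0=19, direction=positive, advance = 38 mod 19 = 0 teeth = 0/19 turn
  gear 1: T1=10, direction=negative, advance = 38 mod 10 = 8 teeth = 8/10 turn
  gear 2: T2=11, direction=positive, advance = 38 mod 11 = 5 teeth = 5/11 turn
  gear 3: T3=22, direction=negative, advance = 38 mod 22 = 16 teeth = 16/22 turn
Gear 1: 38 mod 10 = 8
Fraction = 8 / 10 = 4/5 (gcd(8,10)=2) = 4/5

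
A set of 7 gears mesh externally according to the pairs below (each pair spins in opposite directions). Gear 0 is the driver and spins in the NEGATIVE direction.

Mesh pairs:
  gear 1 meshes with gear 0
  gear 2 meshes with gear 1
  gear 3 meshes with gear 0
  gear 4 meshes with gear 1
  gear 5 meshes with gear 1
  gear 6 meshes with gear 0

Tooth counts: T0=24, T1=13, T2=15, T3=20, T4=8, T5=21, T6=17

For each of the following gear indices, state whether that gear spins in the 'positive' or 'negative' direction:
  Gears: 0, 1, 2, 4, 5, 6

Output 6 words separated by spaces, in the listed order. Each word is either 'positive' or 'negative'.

Answer: negative positive negative negative negative positive

Derivation:
Gear 0 (driver): negative (depth 0)
  gear 1: meshes with gear 0 -> depth 1 -> positive (opposite of gear 0)
  gear 2: meshes with gear 1 -> depth 2 -> negative (opposite of gear 1)
  gear 3: meshes with gear 0 -> depth 1 -> positive (opposite of gear 0)
  gear 4: meshes with gear 1 -> depth 2 -> negative (opposite of gear 1)
  gear 5: meshes with gear 1 -> depth 2 -> negative (opposite of gear 1)
  gear 6: meshes with gear 0 -> depth 1 -> positive (opposite of gear 0)
Queried indices 0, 1, 2, 4, 5, 6 -> negative, positive, negative, negative, negative, positive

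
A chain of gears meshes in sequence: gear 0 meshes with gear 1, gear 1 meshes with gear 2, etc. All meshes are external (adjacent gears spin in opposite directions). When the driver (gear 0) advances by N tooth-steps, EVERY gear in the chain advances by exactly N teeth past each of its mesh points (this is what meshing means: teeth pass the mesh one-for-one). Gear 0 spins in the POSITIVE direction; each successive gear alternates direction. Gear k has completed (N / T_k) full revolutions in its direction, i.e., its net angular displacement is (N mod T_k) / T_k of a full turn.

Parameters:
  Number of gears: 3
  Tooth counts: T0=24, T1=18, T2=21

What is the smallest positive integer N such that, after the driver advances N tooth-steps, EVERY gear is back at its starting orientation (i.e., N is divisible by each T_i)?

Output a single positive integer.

Answer: 504

Derivation:
Gear k returns to start when N is a multiple of T_k.
All gears at start simultaneously when N is a common multiple of [24, 18, 21]; the smallest such N is lcm(24, 18, 21).
Start: lcm = T0 = 24
Fold in T1=18: gcd(24, 18) = 6; lcm(24, 18) = 24 * 18 / 6 = 432 / 6 = 72
Fold in T2=21: gcd(72, 21) = 3; lcm(72, 21) = 72 * 21 / 3 = 1512 / 3 = 504
Full cycle length = 504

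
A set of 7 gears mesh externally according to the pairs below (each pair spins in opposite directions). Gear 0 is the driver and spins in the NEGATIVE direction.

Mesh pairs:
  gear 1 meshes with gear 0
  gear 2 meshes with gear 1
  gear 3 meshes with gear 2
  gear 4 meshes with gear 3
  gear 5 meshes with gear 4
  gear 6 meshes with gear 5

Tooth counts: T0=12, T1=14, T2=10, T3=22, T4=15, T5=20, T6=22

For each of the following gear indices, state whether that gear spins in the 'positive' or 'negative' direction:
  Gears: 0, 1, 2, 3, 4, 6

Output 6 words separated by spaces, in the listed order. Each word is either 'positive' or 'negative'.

Answer: negative positive negative positive negative negative

Derivation:
Gear 0 (driver): negative (depth 0)
  gear 1: meshes with gear 0 -> depth 1 -> positive (opposite of gear 0)
  gear 2: meshes with gear 1 -> depth 2 -> negative (opposite of gear 1)
  gear 3: meshes with gear 2 -> depth 3 -> positive (opposite of gear 2)
  gear 4: meshes with gear 3 -> depth 4 -> negative (opposite of gear 3)
  gear 5: meshes with gear 4 -> depth 5 -> positive (opposite of gear 4)
  gear 6: meshes with gear 5 -> depth 6 -> negative (opposite of gear 5)
Queried indices 0, 1, 2, 3, 4, 6 -> negative, positive, negative, positive, negative, negative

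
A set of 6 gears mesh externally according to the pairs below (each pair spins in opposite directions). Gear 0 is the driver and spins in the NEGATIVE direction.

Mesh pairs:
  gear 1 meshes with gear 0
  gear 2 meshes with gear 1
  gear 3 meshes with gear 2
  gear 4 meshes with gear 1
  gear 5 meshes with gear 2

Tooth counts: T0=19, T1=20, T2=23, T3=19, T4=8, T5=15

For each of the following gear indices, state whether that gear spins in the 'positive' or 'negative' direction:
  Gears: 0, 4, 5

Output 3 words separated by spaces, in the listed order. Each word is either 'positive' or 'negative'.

Answer: negative negative positive

Derivation:
Gear 0 (driver): negative (depth 0)
  gear 1: meshes with gear 0 -> depth 1 -> positive (opposite of gear 0)
  gear 2: meshes with gear 1 -> depth 2 -> negative (opposite of gear 1)
  gear 3: meshes with gear 2 -> depth 3 -> positive (opposite of gear 2)
  gear 4: meshes with gear 1 -> depth 2 -> negative (opposite of gear 1)
  gear 5: meshes with gear 2 -> depth 3 -> positive (opposite of gear 2)
Queried indices 0, 4, 5 -> negative, negative, positive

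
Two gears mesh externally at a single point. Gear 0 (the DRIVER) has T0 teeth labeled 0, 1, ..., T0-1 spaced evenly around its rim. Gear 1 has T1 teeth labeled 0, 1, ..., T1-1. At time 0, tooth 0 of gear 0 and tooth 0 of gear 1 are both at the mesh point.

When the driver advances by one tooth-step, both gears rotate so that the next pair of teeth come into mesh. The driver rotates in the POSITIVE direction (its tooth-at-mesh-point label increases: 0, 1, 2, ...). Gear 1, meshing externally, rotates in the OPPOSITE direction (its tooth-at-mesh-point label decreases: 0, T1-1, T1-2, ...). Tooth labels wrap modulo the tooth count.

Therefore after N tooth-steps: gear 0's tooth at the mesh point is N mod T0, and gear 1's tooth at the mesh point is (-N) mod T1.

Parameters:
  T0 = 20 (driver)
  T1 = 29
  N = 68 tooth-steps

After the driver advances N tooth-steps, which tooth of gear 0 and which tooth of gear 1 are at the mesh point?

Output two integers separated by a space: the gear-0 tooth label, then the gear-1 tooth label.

Gear 0 (driver, T0=20): tooth at mesh = N mod T0
  68 = 3 * 20 + 8, so 68 mod 20 = 8
  gear 0 tooth = 8
Gear 1 (driven, T1=29): tooth at mesh = (-N) mod T1
  68 = 2 * 29 + 10, so 68 mod 29 = 10
  (-68) mod 29 = (-10) mod 29 = 29 - 10 = 19
Mesh after 68 steps: gear-0 tooth 8 meets gear-1 tooth 19

Answer: 8 19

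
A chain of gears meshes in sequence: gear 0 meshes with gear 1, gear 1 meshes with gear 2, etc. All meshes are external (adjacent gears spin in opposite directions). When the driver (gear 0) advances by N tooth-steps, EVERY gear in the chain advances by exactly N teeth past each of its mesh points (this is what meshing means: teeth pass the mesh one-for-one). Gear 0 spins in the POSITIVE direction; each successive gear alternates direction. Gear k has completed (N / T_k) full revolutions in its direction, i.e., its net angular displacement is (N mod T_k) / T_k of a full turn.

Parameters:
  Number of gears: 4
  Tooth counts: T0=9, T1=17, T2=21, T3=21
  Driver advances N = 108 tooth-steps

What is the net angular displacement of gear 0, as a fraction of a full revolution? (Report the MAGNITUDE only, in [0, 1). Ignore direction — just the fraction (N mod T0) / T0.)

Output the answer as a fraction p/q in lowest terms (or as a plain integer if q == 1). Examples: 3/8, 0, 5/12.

Answer: 0

Derivation:
Chain of 4 gears, tooth counts: [9, 17, 21, 21]
  gear 0: T0=9, direction=positive, advance = 108 mod 9 = 0 teeth = 0/9 turn
  gear 1: T1=17, direction=negative, advance = 108 mod 17 = 6 teeth = 6/17 turn
  gear 2: T2=21, direction=positive, advance = 108 mod 21 = 3 teeth = 3/21 turn
  gear 3: T3=21, direction=negative, advance = 108 mod 21 = 3 teeth = 3/21 turn
Gear 0: 108 mod 9 = 0
Fraction = 0 / 9 = 0/1 (gcd(0,9)=9) = 0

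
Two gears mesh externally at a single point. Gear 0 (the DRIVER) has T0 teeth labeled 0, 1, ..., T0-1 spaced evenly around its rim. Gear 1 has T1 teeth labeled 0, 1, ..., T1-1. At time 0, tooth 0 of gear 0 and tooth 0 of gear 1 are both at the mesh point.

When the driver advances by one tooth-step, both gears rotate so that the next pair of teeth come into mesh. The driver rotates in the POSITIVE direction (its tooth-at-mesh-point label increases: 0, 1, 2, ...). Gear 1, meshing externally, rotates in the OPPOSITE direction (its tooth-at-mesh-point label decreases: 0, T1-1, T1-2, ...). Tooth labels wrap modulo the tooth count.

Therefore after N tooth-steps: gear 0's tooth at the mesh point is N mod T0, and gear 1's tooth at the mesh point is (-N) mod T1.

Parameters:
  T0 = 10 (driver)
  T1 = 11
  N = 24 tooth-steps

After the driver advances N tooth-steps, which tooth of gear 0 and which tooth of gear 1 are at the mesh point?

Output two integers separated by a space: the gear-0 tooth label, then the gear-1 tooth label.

Gear 0 (driver, T0=10): tooth at mesh = N mod T0
  24 = 2 * 10 + 4, so 24 mod 10 = 4
  gear 0 tooth = 4
Gear 1 (driven, T1=11): tooth at mesh = (-N) mod T1
  24 = 2 * 11 + 2, so 24 mod 11 = 2
  (-24) mod 11 = (-2) mod 11 = 11 - 2 = 9
Mesh after 24 steps: gear-0 tooth 4 meets gear-1 tooth 9

Answer: 4 9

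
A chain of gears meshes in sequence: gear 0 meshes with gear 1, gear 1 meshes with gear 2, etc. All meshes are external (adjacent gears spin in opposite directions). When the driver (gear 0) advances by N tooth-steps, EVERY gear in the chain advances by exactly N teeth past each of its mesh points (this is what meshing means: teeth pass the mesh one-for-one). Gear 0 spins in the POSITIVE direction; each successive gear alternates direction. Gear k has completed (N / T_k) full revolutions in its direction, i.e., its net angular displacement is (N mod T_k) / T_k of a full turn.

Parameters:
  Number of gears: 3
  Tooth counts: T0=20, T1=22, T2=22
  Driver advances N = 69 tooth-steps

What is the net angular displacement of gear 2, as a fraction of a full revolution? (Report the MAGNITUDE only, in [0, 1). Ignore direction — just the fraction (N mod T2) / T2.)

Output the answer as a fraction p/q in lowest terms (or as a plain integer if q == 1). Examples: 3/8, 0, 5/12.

Answer: 3/22

Derivation:
Chain of 3 gears, tooth counts: [20, 22, 22]
  gear 0: T0=20, direction=positive, advance = 69 mod 20 = 9 teeth = 9/20 turn
  gear 1: T1=22, direction=negative, advance = 69 mod 22 = 3 teeth = 3/22 turn
  gear 2: T2=22, direction=positive, advance = 69 mod 22 = 3 teeth = 3/22 turn
Gear 2: 69 mod 22 = 3
Fraction = 3 / 22 = 3/22 (gcd(3,22)=1) = 3/22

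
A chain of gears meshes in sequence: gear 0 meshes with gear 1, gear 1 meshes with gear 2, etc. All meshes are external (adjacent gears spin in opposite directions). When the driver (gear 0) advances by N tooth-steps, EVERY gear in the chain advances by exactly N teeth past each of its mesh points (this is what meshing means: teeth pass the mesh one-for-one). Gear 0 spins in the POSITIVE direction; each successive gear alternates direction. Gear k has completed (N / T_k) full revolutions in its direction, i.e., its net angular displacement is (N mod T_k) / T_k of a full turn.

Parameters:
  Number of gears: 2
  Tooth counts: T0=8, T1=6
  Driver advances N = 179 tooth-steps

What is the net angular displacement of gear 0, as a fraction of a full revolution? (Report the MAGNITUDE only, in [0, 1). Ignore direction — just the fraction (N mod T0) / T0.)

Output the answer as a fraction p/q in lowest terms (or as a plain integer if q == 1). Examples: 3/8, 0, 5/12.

Answer: 3/8

Derivation:
Chain of 2 gears, tooth counts: [8, 6]
  gear 0: T0=8, direction=positive, advance = 179 mod 8 = 3 teeth = 3/8 turn
  gear 1: T1=6, direction=negative, advance = 179 mod 6 = 5 teeth = 5/6 turn
Gear 0: 179 mod 8 = 3
Fraction = 3 / 8 = 3/8 (gcd(3,8)=1) = 3/8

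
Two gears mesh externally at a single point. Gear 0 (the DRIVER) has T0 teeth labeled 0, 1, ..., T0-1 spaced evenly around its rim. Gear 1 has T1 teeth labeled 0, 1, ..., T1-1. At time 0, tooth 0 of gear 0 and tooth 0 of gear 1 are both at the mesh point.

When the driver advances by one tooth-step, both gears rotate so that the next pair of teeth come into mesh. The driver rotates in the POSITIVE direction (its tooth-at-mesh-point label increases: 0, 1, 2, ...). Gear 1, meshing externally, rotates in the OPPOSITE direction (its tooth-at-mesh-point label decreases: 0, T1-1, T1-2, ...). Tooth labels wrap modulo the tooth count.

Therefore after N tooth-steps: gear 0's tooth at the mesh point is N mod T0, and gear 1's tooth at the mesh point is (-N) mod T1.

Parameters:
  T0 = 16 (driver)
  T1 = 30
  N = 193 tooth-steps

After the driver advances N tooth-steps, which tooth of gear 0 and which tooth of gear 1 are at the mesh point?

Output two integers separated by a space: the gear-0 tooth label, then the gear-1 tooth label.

Gear 0 (driver, T0=16): tooth at mesh = N mod T0
  193 = 12 * 16 + 1, so 193 mod 16 = 1
  gear 0 tooth = 1
Gear 1 (driven, T1=30): tooth at mesh = (-N) mod T1
  193 = 6 * 30 + 13, so 193 mod 30 = 13
  (-193) mod 30 = (-13) mod 30 = 30 - 13 = 17
Mesh after 193 steps: gear-0 tooth 1 meets gear-1 tooth 17

Answer: 1 17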